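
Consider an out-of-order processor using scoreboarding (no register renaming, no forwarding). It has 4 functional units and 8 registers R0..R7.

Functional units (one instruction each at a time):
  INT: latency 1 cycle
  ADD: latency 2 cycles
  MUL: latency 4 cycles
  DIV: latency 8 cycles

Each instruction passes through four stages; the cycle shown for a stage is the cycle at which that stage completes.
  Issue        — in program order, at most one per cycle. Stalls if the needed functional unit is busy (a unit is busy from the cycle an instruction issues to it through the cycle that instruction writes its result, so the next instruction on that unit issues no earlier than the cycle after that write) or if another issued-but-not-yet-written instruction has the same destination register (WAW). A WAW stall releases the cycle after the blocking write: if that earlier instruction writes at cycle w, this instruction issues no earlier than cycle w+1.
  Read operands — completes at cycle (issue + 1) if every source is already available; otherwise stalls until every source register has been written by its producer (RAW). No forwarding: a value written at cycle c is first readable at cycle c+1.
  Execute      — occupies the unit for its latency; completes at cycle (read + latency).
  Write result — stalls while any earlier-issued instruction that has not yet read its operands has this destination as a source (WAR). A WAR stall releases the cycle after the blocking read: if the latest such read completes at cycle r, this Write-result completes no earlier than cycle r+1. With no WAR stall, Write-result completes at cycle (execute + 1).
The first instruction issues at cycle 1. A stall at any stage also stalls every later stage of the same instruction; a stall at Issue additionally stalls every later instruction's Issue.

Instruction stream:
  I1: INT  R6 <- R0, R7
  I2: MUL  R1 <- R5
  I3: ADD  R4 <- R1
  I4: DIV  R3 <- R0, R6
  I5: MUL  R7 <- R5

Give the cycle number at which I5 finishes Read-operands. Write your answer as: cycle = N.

cycle = 10

t=1  issue I1 (INT)
t=2  I1 read-ops · issue I2 (MUL)
t=3  I1 finished on INT · I2 read-ops · issue I3 (ADD)
t=4  I1→R6 · issue I4 (DIV)
t=5  I4 read-ops
t=7  I2 finished on MUL
t=8  I2→R1
t=9  I3 read-ops · issue I5 (MUL)
t=10  I5 read-ops
t=11  I3 finished on ADD
t=12  I3→R4
t=13  I4 finished on DIV
t=14  I4→R3 · I5 finished on MUL
t=15  I5→R7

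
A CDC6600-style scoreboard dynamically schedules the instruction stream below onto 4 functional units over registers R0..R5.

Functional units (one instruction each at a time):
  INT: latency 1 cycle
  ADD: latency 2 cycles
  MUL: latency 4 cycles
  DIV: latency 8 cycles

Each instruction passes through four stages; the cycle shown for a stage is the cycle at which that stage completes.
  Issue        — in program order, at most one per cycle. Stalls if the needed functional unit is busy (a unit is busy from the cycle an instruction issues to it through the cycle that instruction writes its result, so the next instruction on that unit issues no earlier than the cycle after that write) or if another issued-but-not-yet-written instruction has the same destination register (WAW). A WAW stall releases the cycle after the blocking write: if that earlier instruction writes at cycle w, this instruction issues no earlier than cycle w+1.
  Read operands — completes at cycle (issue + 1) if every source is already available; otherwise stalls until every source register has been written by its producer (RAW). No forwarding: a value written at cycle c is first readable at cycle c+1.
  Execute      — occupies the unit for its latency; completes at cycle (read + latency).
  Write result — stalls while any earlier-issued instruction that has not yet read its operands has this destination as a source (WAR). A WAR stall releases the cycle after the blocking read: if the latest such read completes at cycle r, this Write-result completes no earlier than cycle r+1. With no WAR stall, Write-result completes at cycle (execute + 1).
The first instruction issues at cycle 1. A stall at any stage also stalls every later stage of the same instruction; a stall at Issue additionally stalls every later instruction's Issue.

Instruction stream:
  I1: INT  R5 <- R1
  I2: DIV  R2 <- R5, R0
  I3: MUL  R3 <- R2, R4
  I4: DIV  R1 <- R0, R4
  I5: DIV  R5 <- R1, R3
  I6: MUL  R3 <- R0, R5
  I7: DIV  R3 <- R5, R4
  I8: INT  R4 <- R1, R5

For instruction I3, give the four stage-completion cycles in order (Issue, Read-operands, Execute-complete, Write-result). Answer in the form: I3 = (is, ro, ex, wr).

1) issue 1, read 2, done 3, write 4
2) issue 2, read 5, done 13, write 14  <RAW R5: wait I1 write@4>
3) issue 3, read 15, done 19, write 20  <RAW R2: wait I2 write@14>
4) issue 15, read 16, done 24, write 25  <struct: DIV busy until I2 writes@14>
5) issue 26, read 27, done 35, write 36  <struct: DIV busy until I4 writes@25>
6) issue 27, read 37, done 41, write 42  <RAW R5: wait I5 write@36>
7) issue 43, read 44, done 52, write 53  <WAW R3: wait I6 write@42>
8) issue 44, read 45, done 46, write 47

I3 = (3, 15, 19, 20)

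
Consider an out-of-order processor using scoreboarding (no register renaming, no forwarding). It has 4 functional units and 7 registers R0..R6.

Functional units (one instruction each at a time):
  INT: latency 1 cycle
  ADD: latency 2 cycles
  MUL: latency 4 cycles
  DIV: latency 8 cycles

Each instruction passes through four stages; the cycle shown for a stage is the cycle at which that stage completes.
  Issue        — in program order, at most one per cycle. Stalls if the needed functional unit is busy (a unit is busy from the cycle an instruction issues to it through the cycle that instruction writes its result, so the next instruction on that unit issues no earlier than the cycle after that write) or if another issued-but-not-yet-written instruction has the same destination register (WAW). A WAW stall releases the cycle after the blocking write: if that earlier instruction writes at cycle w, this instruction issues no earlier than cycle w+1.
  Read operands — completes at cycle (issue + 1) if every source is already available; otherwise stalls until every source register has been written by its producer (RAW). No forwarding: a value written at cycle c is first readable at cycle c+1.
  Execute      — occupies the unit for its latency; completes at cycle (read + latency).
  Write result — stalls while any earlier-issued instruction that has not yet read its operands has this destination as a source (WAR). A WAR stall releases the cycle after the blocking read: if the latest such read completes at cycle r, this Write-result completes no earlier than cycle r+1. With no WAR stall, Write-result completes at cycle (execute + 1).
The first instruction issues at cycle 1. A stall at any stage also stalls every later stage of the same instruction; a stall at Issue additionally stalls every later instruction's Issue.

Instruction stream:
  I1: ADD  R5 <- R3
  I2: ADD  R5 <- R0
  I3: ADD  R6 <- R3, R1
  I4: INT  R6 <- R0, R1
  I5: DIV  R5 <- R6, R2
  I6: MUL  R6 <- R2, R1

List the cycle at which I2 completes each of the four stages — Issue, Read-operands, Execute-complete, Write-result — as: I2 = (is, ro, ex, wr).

I2 = (6, 7, 9, 10)

[1] I1 issues→ADD
[2] I1 reads
[4] I1 exec-done
[5] I1 writes R5
[6] I2 issues→ADD
[7] I2 reads
[9] I2 exec-done
[10] I2 writes R5
[11] I3 issues→ADD
[12] I3 reads
[14] I3 exec-done
[15] I3 writes R6
[16] I4 issues→INT
[17] I4 reads · I5 issues→DIV
[18] I4 exec-done
[19] I4 writes R6
[20] I5 reads · I6 issues→MUL
[21] I6 reads
[25] I6 exec-done
[26] I6 writes R6
[28] I5 exec-done
[29] I5 writes R5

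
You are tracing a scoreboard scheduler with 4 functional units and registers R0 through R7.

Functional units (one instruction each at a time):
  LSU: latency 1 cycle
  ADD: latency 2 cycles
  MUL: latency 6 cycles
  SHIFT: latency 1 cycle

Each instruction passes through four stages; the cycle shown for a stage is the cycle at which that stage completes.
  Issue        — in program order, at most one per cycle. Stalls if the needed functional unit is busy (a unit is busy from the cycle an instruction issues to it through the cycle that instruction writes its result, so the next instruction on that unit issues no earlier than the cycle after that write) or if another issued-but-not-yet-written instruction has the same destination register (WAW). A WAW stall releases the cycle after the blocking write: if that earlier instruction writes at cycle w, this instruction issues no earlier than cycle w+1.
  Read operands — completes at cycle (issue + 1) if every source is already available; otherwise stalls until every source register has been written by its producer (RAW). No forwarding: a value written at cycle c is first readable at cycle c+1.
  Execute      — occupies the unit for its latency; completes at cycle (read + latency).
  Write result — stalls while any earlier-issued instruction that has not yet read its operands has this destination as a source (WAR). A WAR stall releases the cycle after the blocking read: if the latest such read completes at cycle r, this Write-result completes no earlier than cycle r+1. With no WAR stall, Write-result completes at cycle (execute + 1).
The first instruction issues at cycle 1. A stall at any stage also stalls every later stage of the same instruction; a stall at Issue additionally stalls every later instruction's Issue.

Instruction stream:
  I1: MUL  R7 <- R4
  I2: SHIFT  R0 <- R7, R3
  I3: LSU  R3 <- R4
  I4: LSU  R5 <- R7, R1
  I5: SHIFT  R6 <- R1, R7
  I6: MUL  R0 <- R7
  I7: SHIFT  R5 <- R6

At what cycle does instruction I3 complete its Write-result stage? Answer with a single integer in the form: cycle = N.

cycle = 11

I1  is:1  ro:2  ex:8  wr:9
I2  is:2  ro:10  ex:11  wr:12  — RAW R7: wait I1 write@9
I3  is:3  ro:4  ex:5  wr:11  — WAR R3: wait I2 read@10
I4  is:12  ro:13  ex:14  wr:15  — struct: LSU busy until I3 writes@11
I5  is:13  ro:14  ex:15  wr:16
I6  is:14  ro:15  ex:21  wr:22
I7  is:17  ro:18  ex:19  wr:20  — struct: SHIFT busy until I5 writes@16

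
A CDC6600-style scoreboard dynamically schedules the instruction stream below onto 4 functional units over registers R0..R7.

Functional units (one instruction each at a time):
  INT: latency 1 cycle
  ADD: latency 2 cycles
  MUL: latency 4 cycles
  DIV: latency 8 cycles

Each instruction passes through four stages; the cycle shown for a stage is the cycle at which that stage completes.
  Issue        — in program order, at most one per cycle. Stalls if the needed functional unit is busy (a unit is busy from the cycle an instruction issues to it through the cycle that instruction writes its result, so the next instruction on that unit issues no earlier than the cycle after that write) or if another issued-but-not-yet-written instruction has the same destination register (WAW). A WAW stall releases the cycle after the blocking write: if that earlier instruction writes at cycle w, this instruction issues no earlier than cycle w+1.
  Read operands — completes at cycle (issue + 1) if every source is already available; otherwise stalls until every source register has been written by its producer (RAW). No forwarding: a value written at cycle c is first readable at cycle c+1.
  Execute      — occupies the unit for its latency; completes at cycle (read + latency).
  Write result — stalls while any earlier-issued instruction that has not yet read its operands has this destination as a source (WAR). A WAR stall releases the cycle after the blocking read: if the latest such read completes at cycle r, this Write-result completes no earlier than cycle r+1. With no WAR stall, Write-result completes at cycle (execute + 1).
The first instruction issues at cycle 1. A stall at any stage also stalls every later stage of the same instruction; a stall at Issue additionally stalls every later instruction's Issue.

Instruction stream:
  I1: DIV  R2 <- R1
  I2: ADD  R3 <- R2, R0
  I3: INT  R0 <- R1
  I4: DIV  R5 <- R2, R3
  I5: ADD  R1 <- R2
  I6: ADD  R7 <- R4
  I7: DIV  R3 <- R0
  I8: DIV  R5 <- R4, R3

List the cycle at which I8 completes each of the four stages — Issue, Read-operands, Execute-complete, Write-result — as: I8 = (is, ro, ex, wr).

[1] issue I1 (DIV)
[2] I1 read-ops | issue I2 (ADD)
[3] issue I3 (INT)
[4] I3 read-ops
[5] I3 finished on INT
[10] I1 finished on DIV
[11] I1→R2
[12] I2 read-ops | issue I4 (DIV)
[13] I3→R0
[14] I2 finished on ADD
[15] I2→R3
[16] I4 read-ops | issue I5 (ADD)
[17] I5 read-ops
[19] I5 finished on ADD
[20] I5→R1
[21] issue I6 (ADD)
[22] I6 read-ops
[24] I4 finished on DIV | I6 finished on ADD
[25] I4→R5 | I6→R7
[26] issue I7 (DIV)
[27] I7 read-ops
[35] I7 finished on DIV
[36] I7→R3
[37] issue I8 (DIV)
[38] I8 read-ops
[46] I8 finished on DIV
[47] I8→R5

I8 = (37, 38, 46, 47)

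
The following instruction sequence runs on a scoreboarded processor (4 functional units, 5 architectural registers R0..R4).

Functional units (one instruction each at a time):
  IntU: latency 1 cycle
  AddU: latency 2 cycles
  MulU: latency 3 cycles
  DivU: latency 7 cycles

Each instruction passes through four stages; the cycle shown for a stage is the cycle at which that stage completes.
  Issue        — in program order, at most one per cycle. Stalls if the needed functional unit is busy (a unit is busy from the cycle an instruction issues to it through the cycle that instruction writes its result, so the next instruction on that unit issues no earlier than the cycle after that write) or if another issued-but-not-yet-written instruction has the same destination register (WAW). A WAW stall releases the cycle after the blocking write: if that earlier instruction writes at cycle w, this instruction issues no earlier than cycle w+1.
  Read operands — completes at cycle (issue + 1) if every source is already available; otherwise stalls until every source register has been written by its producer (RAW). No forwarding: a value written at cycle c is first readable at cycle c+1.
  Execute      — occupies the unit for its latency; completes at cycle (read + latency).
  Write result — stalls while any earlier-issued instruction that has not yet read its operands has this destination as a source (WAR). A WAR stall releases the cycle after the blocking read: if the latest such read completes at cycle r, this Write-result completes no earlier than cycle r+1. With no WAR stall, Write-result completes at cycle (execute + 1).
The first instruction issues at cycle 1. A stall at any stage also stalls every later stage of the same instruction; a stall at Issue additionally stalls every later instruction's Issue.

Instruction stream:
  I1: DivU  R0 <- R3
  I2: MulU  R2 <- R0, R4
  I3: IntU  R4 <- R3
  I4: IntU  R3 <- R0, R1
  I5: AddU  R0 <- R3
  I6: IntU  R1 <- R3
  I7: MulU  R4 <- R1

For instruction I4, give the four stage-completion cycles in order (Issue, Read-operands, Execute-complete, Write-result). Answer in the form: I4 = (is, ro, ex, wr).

[1] I1 dispatched to DivU
[2] I1 operands ready | I2 dispatched to MulU
[3] I3 dispatched to IntU
[4] I3 operands ready
[5] I3 complete
[9] I1 complete
[10] R0←I1
[11] I2 operands ready
[12] R4←I3
[13] I4 dispatched to IntU
[14] I2 complete | I4 operands ready | I5 dispatched to AddU
[15] R2←I2 | I4 complete
[16] R3←I4
[17] I5 operands ready | I6 dispatched to IntU
[18] I6 operands ready | I7 dispatched to MulU
[19] I5 complete | I6 complete
[20] R0←I5 | R1←I6
[21] I7 operands ready
[24] I7 complete
[25] R4←I7

I4 = (13, 14, 15, 16)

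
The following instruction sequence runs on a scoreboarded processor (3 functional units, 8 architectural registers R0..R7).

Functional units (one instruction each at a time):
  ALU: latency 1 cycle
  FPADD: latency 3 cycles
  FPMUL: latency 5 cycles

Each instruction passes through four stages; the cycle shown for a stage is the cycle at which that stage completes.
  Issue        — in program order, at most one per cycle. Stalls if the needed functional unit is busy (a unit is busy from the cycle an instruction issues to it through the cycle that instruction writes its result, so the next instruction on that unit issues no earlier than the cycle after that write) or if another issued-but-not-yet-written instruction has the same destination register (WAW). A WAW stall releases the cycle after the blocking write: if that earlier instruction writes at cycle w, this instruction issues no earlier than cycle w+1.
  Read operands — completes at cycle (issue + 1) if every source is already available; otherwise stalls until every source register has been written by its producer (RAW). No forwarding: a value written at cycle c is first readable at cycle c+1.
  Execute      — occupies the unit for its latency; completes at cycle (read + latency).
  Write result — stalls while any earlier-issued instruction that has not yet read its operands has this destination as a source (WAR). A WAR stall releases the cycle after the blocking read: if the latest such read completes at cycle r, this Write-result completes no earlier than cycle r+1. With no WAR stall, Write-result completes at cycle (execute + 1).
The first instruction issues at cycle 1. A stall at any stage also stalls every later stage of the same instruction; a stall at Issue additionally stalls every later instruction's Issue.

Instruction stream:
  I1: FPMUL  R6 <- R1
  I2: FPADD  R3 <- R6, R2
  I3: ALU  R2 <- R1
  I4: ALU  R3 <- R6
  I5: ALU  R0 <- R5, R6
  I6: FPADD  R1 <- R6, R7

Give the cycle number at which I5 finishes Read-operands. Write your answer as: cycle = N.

1) issue 1, read 2, done 7, write 8
2) issue 2, read 9, done 12, write 13  <RAW R6: wait I1 write@8>
3) issue 3, read 4, done 5, write 10  <WAR R2: wait I2 read@9>
4) issue 14, read 15, done 16, write 17  <WAW R3: wait I2 write@13>
5) issue 18, read 19, done 20, write 21  <struct: ALU busy until I4 writes@17>
6) issue 19, read 20, done 23, write 24

cycle = 19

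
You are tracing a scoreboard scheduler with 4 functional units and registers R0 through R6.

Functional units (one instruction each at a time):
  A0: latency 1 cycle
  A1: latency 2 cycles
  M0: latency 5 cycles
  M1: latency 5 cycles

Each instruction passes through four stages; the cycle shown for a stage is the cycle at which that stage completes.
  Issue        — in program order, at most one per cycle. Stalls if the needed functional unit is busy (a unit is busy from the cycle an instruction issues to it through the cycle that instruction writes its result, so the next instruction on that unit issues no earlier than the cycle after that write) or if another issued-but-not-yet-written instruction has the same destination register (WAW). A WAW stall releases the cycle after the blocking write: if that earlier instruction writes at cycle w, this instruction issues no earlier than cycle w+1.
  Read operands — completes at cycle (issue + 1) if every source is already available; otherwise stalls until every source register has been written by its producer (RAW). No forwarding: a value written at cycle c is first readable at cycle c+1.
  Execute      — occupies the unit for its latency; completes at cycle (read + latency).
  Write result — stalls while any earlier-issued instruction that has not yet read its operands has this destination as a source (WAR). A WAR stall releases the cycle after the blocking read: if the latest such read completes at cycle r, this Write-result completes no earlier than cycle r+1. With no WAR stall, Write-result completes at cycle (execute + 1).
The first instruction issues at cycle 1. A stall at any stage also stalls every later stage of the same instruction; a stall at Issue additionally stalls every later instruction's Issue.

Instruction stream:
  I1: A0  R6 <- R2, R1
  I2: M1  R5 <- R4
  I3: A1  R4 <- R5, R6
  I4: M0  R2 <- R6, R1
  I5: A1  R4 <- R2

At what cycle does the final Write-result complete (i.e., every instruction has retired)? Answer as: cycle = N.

c1: I1 dispatched to A0
c2: I1 operands ready | I2 dispatched to M1
c3: I1 complete | I2 operands ready | I3 dispatched to A1
c4: R6←I1 | I4 dispatched to M0
c5: I4 operands ready
c8: I2 complete
c9: R5←I2
c10: I3 operands ready | I4 complete
c11: R2←I4
c12: I3 complete
c13: R4←I3
c14: I5 dispatched to A1
c15: I5 operands ready
c17: I5 complete
c18: R4←I5

cycle = 18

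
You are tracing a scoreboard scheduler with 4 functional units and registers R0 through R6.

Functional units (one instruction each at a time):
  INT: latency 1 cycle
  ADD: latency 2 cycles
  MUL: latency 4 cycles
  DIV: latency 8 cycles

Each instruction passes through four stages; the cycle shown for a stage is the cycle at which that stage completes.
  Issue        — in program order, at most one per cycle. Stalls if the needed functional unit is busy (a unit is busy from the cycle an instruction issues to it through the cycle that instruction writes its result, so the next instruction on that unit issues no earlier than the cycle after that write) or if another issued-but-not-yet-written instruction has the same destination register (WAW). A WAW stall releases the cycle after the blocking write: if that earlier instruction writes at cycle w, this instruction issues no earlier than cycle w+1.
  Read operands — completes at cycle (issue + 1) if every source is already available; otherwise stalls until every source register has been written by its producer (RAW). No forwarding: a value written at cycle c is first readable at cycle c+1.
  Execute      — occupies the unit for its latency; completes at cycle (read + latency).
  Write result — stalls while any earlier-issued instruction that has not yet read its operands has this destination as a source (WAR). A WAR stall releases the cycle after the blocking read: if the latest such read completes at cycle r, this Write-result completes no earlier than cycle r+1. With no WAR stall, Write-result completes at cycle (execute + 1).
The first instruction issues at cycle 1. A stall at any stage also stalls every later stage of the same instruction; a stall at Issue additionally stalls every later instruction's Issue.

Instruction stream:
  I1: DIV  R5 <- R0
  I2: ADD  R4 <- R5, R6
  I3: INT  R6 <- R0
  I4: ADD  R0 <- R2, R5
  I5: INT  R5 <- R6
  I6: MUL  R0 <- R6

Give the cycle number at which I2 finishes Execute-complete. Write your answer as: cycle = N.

cycle = 14

1) issue 1, read 2, done 10, write 11
2) issue 2, read 12, done 14, write 15  <RAW R5: wait I1 write@11>
3) issue 3, read 4, done 5, write 13  <WAR R6: wait I2 read@12>
4) issue 16, read 17, done 19, write 20  <struct: ADD busy until I2 writes@15>
5) issue 17, read 18, done 19, write 20
6) issue 21, read 22, done 26, write 27  <WAW R0: wait I4 write@20>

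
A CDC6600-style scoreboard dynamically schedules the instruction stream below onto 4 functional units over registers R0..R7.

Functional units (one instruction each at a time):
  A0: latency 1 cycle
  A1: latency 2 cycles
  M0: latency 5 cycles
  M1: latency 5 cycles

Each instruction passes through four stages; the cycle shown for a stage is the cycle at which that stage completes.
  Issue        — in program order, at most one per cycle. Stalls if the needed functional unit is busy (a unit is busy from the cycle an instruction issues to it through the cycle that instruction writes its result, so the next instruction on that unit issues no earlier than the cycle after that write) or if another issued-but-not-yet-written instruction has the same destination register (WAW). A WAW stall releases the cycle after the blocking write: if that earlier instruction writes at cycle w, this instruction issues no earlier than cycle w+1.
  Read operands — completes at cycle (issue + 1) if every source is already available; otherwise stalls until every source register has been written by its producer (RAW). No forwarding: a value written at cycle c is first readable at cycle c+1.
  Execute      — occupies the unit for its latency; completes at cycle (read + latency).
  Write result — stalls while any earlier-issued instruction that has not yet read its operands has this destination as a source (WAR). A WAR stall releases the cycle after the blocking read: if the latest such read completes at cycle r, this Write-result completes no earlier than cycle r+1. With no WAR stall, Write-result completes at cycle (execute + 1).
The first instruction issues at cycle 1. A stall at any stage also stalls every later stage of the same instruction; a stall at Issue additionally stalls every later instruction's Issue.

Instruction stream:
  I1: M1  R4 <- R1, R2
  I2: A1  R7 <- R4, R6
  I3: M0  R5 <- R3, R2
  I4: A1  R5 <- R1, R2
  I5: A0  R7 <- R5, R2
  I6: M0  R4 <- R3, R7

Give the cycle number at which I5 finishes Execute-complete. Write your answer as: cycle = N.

I1 -> (1, 2, 7, 8)
I2 -> (2, 9, 11, 12)  // RAW R4: wait I1 write@8
I3 -> (3, 4, 9, 10)
I4 -> (13, 14, 16, 17)  // struct: A1 busy until I2 writes@12
I5 -> (14, 18, 19, 20)  // RAW R5: wait I4 write@17
I6 -> (15, 21, 26, 27)  // RAW R7: wait I5 write@20

cycle = 19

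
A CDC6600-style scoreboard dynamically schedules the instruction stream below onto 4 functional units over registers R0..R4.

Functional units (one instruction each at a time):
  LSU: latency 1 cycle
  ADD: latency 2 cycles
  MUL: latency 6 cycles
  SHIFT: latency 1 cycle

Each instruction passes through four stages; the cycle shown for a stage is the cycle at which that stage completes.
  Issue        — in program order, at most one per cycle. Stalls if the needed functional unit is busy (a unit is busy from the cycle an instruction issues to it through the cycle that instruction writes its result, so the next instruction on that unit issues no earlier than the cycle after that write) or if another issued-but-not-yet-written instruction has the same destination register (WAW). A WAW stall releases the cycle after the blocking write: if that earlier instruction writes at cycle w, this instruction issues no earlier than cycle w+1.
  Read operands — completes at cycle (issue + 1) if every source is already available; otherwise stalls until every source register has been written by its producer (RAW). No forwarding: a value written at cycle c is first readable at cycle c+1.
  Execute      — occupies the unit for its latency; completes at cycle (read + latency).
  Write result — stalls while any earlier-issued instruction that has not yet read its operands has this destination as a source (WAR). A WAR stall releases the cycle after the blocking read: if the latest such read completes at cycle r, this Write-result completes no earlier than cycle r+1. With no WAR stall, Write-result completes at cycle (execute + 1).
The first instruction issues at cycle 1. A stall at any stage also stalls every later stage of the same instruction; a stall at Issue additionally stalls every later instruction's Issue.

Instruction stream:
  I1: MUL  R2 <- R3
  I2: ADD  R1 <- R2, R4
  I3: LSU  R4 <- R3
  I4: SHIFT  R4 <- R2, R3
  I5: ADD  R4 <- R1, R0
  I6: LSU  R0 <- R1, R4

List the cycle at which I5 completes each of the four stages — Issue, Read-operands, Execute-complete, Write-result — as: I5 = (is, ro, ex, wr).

I5 = (16, 17, 19, 20)

1) issue 1, read 2, done 8, write 9
2) issue 2, read 10, done 12, write 13  <RAW R2: wait I1 write@9>
3) issue 3, read 4, done 5, write 11  <WAR R4: wait I2 read@10>
4) issue 12, read 13, done 14, write 15  <WAW R4: wait I3 write@11>
5) issue 16, read 17, done 19, write 20  <WAW R4: wait I4 write@15>
6) issue 17, read 21, done 22, write 23  <RAW R4: wait I5 write@20>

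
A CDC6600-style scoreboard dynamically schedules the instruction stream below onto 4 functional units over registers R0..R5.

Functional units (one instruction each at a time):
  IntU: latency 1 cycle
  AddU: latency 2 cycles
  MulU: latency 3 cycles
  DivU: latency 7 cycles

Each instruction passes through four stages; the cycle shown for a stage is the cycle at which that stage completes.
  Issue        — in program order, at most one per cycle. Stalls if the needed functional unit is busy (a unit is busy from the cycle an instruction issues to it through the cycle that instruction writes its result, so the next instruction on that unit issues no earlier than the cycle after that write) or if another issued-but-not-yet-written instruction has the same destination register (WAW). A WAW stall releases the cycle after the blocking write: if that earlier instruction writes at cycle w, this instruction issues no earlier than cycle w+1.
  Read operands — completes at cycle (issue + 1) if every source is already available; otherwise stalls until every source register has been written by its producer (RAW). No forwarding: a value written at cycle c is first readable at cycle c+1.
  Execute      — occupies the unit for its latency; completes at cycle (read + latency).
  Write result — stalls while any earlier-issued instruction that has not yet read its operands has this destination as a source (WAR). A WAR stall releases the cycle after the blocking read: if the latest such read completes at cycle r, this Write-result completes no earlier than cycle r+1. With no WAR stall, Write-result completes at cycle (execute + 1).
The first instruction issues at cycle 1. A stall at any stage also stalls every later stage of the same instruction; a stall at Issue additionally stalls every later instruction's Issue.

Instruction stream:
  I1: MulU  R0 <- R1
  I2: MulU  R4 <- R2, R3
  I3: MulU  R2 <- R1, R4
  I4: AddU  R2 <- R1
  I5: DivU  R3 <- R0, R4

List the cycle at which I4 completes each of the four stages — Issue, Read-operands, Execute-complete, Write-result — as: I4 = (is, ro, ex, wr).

I4 = (19, 20, 22, 23)

[1] I1 dispatched to MulU
[2] I1 operands ready
[5] I1 complete
[6] R0←I1
[7] I2 dispatched to MulU
[8] I2 operands ready
[11] I2 complete
[12] R4←I2
[13] I3 dispatched to MulU
[14] I3 operands ready
[17] I3 complete
[18] R2←I3
[19] I4 dispatched to AddU
[20] I4 operands ready | I5 dispatched to DivU
[21] I5 operands ready
[22] I4 complete
[23] R2←I4
[28] I5 complete
[29] R3←I5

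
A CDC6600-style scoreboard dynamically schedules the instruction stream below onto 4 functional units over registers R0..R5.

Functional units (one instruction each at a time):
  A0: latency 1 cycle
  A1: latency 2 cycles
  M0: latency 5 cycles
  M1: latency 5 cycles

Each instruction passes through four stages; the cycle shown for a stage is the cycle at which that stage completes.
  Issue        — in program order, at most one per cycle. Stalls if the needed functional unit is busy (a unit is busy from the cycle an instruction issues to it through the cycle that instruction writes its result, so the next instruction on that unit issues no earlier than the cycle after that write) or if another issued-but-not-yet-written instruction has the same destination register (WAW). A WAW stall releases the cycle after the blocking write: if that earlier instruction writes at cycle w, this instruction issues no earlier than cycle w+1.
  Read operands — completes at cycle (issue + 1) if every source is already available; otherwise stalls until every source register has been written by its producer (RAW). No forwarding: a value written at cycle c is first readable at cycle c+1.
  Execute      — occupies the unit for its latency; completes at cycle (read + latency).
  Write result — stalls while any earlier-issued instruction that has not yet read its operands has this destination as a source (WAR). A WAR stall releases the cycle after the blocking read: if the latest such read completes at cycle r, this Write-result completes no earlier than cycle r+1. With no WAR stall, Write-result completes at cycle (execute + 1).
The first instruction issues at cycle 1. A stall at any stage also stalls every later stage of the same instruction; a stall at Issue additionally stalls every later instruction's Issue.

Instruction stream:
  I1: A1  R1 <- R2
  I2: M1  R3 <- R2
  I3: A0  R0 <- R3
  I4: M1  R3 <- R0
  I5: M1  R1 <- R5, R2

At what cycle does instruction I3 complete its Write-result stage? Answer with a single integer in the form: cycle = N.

cycle = 12

I1: IS=1 RO=2 EX=4 WR=5
I2: IS=2 RO=3 EX=8 WR=9
I3: IS=3 RO=10 EX=11 WR=12  [RAW R3: wait I2 write@9]
I4: IS=10 RO=13 EX=18 WR=19  [struct: M1 busy until I2 writes@9; RAW R0: wait I3 write@12]
I5: IS=20 RO=21 EX=26 WR=27  [struct: M1 busy until I4 writes@19]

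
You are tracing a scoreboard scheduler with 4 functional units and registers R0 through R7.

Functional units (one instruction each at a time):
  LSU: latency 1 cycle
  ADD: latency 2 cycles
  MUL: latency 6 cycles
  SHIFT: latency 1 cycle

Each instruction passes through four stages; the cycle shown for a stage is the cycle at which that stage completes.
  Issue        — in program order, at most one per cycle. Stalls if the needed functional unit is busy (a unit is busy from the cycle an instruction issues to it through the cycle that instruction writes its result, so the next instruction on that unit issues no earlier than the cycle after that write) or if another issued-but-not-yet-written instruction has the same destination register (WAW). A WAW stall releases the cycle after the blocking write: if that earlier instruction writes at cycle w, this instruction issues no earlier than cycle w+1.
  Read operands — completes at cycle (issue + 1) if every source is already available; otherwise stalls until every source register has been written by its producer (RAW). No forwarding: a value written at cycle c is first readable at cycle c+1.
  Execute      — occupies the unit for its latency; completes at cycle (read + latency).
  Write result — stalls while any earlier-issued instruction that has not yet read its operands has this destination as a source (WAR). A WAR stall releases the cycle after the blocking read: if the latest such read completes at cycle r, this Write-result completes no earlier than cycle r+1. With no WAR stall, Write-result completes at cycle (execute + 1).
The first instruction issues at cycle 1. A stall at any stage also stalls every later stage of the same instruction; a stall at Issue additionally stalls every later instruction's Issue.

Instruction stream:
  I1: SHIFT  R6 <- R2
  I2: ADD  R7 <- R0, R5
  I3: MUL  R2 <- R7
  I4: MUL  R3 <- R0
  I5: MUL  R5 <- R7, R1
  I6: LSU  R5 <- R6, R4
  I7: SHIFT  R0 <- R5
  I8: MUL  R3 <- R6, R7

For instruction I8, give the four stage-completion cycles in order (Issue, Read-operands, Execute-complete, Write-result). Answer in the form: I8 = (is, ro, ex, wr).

[1] I1→SHIFT
[2] I1 RO · I2→ADD
[3] I1 EX · I2 RO · I3→MUL
[4] I1 WR R6
[5] I2 EX
[6] I2 WR R7
[7] I3 RO
[13] I3 EX
[14] I3 WR R2
[15] I4→MUL
[16] I4 RO
[22] I4 EX
[23] I4 WR R3
[24] I5→MUL
[25] I5 RO
[31] I5 EX
[32] I5 WR R5
[33] I6→LSU
[34] I6 RO · I7→SHIFT
[35] I6 EX · I8→MUL
[36] I6 WR R5 · I8 RO
[37] I7 RO
[38] I7 EX
[39] I7 WR R0
[42] I8 EX
[43] I8 WR R3

I8 = (35, 36, 42, 43)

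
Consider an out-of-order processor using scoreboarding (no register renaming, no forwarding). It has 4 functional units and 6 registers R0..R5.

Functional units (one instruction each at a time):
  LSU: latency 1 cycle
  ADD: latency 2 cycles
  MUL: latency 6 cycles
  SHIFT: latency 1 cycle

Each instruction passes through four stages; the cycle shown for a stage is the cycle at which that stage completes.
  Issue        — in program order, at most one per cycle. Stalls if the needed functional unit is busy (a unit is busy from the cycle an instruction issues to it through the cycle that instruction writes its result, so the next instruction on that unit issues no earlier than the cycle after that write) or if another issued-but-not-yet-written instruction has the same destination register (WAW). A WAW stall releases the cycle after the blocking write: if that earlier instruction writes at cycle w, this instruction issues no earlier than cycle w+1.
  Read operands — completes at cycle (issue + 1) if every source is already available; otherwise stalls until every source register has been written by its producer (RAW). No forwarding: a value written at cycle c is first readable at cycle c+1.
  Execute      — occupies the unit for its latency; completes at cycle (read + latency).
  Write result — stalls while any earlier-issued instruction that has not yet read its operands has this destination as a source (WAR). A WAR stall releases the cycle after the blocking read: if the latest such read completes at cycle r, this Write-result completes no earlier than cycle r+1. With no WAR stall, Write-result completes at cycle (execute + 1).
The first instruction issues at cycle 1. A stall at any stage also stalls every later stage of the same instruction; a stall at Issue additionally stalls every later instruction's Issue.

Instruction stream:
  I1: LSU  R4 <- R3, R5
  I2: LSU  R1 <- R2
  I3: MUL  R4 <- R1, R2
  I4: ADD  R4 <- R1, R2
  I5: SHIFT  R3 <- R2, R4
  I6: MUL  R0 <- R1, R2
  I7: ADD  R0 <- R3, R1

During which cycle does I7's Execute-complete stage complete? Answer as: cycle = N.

cycle = 31

I1 -> (1, 2, 3, 4)
I2 -> (5, 6, 7, 8)  // struct: LSU busy until I1 writes@4
I3 -> (6, 9, 15, 16)  // RAW R1: wait I2 write@8
I4 -> (17, 18, 20, 21)  // WAW R4: wait I3 write@16
I5 -> (18, 22, 23, 24)  // RAW R4: wait I4 write@21
I6 -> (19, 20, 26, 27)
I7 -> (28, 29, 31, 32)  // WAW R0: wait I6 write@27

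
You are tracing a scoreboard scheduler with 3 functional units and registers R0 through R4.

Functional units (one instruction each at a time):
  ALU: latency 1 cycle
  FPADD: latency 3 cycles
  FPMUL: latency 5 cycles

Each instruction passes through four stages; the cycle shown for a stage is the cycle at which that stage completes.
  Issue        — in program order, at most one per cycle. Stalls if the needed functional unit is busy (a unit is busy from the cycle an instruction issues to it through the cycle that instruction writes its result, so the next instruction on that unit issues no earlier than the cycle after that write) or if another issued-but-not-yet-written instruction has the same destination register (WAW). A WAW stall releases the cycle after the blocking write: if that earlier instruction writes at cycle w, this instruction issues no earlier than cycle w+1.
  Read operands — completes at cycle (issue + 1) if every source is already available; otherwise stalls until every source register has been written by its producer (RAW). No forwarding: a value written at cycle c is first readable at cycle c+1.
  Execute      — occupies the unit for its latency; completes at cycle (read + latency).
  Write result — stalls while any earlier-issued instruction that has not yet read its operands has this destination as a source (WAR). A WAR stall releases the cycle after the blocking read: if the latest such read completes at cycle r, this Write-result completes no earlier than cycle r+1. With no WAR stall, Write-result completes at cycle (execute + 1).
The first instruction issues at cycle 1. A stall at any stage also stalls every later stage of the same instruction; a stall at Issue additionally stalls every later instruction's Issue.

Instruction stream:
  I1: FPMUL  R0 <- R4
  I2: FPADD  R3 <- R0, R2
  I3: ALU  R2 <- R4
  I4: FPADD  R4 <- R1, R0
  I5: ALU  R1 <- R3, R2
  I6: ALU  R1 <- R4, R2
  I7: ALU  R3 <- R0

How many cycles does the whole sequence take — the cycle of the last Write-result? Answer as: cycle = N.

cycle = 26

[1] I1 dispatched to FPMUL
[2] I1 operands ready · I2 dispatched to FPADD
[3] I3 dispatched to ALU
[4] I3 operands ready
[5] I3 complete
[7] I1 complete
[8] R0←I1
[9] I2 operands ready
[10] R2←I3
[12] I2 complete
[13] R3←I2
[14] I4 dispatched to FPADD
[15] I4 operands ready · I5 dispatched to ALU
[16] I5 operands ready
[17] I5 complete
[18] I4 complete · R1←I5
[19] R4←I4 · I6 dispatched to ALU
[20] I6 operands ready
[21] I6 complete
[22] R1←I6
[23] I7 dispatched to ALU
[24] I7 operands ready
[25] I7 complete
[26] R3←I7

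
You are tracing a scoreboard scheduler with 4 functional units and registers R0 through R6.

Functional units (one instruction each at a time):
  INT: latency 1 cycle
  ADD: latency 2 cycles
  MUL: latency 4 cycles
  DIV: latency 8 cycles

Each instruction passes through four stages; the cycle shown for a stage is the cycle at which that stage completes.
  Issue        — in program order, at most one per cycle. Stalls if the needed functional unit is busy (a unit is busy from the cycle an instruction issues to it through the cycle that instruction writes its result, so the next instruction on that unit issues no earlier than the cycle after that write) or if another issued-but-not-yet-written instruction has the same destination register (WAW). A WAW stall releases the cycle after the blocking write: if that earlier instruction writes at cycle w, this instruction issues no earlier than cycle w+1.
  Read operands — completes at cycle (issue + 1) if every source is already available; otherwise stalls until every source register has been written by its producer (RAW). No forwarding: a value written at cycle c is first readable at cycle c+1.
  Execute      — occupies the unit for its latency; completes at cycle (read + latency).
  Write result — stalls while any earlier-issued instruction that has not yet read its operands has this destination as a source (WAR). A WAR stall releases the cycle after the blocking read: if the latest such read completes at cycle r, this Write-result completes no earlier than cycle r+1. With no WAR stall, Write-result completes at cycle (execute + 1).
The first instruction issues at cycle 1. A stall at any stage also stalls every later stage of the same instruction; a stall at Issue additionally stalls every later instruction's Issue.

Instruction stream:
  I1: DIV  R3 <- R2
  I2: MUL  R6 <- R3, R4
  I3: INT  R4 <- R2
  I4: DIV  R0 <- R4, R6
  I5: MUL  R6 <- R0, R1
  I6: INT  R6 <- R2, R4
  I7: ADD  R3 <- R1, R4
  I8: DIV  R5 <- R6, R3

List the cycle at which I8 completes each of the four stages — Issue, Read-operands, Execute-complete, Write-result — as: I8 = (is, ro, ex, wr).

cycle 1: I1 issues→DIV
cycle 2: I1 reads | I2 issues→MUL
cycle 3: I3 issues→INT
cycle 4: I3 reads
cycle 5: I3 exec-done
cycle 10: I1 exec-done
cycle 11: I1 writes R3
cycle 12: I2 reads | I4 issues→DIV
cycle 13: I3 writes R4
cycle 16: I2 exec-done
cycle 17: I2 writes R6
cycle 18: I4 reads | I5 issues→MUL
cycle 26: I4 exec-done
cycle 27: I4 writes R0
cycle 28: I5 reads
cycle 32: I5 exec-done
cycle 33: I5 writes R6
cycle 34: I6 issues→INT
cycle 35: I6 reads | I7 issues→ADD
cycle 36: I6 exec-done | I7 reads | I8 issues→DIV
cycle 37: I6 writes R6
cycle 38: I7 exec-done
cycle 39: I7 writes R3
cycle 40: I8 reads
cycle 48: I8 exec-done
cycle 49: I8 writes R5

I8 = (36, 40, 48, 49)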